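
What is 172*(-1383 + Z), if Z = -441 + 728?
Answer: -188512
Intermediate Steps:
Z = 287
172*(-1383 + Z) = 172*(-1383 + 287) = 172*(-1096) = -188512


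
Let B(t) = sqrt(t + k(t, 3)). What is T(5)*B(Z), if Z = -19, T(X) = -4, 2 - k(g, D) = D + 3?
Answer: -4*I*sqrt(23) ≈ -19.183*I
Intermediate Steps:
k(g, D) = -1 - D (k(g, D) = 2 - (D + 3) = 2 - (3 + D) = 2 + (-3 - D) = -1 - D)
B(t) = sqrt(-4 + t) (B(t) = sqrt(t + (-1 - 1*3)) = sqrt(t + (-1 - 3)) = sqrt(t - 4) = sqrt(-4 + t))
T(5)*B(Z) = -4*sqrt(-4 - 19) = -4*I*sqrt(23)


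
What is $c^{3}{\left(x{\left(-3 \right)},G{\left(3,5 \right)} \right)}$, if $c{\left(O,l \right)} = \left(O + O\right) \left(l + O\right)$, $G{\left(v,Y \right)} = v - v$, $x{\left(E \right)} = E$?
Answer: $5832$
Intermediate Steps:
$G{\left(v,Y \right)} = 0$
$c{\left(O,l \right)} = 2 O \left(O + l\right)$
$c^{3}{\left(x{\left(-3 \right)},G{\left(3,5 \right)} \right)} = \left(2 \left(-3\right) \left(-3 + 0\right)\right)^{3} = \left(2 \left(-3\right) \left(-3\right)\right)^{3} = 18^{3} = 5832$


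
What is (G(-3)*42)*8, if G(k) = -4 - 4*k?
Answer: 2688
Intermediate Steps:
(G(-3)*42)*8 = ((-4 - 4*(-3))*42)*8 = ((-4 + 12)*42)*8 = (8*42)*8 = 336*8 = 2688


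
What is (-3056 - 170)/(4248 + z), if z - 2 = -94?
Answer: -1613/2078 ≈ -0.77623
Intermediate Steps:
z = -92 (z = 2 - 94 = -92)
(-3056 - 170)/(4248 + z) = (-3056 - 170)/(4248 - 92) = -3226/4156 = -3226*1/4156 = -1613/2078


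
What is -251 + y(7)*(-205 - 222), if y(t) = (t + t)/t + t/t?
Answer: -1532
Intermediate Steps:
y(t) = 3 (y(t) = (2*t)/t + 1 = 2 + 1 = 3)
-251 + y(7)*(-205 - 222) = -251 + 3*(-205 - 222) = -251 + 3*(-427) = -251 - 1281 = -1532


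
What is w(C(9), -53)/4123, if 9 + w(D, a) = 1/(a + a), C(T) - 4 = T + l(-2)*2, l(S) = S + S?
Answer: -955/437038 ≈ -0.0021852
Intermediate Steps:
l(S) = 2*S
C(T) = -4 + T (C(T) = 4 + (T + (2*(-2))*2) = 4 + (T - 4*2) = 4 + (T - 8) = 4 + (-8 + T) = -4 + T)
w(D, a) = -9 + 1/(2*a) (w(D, a) = -9 + 1/(a + a) = -9 + 1/(2*a))
w(C(9), -53)/4123 = (-9 + (½)/(-53))/4123 = (-9 + (½)*(-1/53))*(1/4123) = (-9 - 1/106)*(1/4123) = -955/106*1/4123 = -955/437038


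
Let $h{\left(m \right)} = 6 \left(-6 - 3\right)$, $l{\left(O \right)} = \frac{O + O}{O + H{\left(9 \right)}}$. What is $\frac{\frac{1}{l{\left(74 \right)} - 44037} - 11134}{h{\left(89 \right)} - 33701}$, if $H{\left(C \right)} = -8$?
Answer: $\frac{16179338731}{49050976985} \approx 0.32985$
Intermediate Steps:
$l{\left(O \right)} = \frac{2 O}{-8 + O}$ ($l{\left(O \right)} = \frac{O + O}{O - 8} = \frac{2 O}{-8 + O}$)
$h{\left(m \right)} = -54$ ($h{\left(m \right)} = 6 \left(-9\right) = -54$)
$\frac{\frac{1}{l{\left(74 \right)} - 44037} - 11134}{h{\left(89 \right)} - 33701} = \frac{\frac{1}{2 \cdot 74 \frac{1}{-8 + 74} - 44037} - 11134}{-54 - 33701} = \frac{\frac{1}{2 \cdot 74 \cdot \frac{1}{66} - 44037} - 11134}{-33755} = \left(\frac{1}{2 \cdot 74 \cdot \frac{1}{66} - 44037} - 11134\right) \left(- \frac{1}{33755}\right) = \left(\frac{1}{\frac{74}{33} - 44037} - 11134\right) \left(- \frac{1}{33755}\right) = \left(\frac{1}{- \frac{1453147}{33}} - 11134\right) \left(- \frac{1}{33755}\right) = \left(- \frac{33}{1453147} - 11134\right) \left(- \frac{1}{33755}\right) = \left(- \frac{16179338731}{1453147}\right) \left(- \frac{1}{33755}\right) = \frac{16179338731}{49050976985}$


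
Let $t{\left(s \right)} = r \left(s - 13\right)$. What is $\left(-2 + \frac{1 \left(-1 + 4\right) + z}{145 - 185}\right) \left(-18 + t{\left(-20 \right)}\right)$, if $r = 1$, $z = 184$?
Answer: $\frac{13617}{40} \approx 340.42$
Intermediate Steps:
$t{\left(s \right)} = -13 + s$ ($t{\left(s \right)} = 1 \left(s - 13\right) = 1 \left(-13 + s\right) = -13 + s$)
$\left(-2 + \frac{1 \left(-1 + 4\right) + z}{145 - 185}\right) \left(-18 + t{\left(-20 \right)}\right) = \left(-2 + \frac{1 \left(-1 + 4\right) + 184}{145 - 185}\right) \left(-18 - 33\right) = \left(-2 + \frac{1 \cdot 3 + 184}{-40}\right) \left(-18 - 33\right) = \left(-2 + \left(3 + 184\right) \left(- \frac{1}{40}\right)\right) \left(-51\right) = \left(-2 + 187 \left(- \frac{1}{40}\right)\right) \left(-51\right) = \left(-2 - \frac{187}{40}\right) \left(-51\right) = \left(- \frac{267}{40}\right) \left(-51\right) = \frac{13617}{40}$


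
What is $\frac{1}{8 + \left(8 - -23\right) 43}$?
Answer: $\frac{1}{1341} \approx 0.00074571$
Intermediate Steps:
$\frac{1}{8 + \left(8 - -23\right) 43} = \frac{1}{8 + \left(8 + 23\right) 43} = \frac{1}{8 + 31 \cdot 43} = \frac{1}{8 + 1333} = \frac{1}{1341}$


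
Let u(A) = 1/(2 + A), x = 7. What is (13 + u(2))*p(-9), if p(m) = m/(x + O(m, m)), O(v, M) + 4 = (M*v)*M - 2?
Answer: 477/2912 ≈ 0.16381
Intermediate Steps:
O(v, M) = -6 + v*M**2 (O(v, M) = -4 + ((M*v)*M - 2) = -4 + (v*M**2 - 2) = -4 + (-2 + v*M**2) = -6 + v*M**2)
p(m) = m/(1 + m**3) (p(m) = m/(7 + (-6 + m*m**2)) = m/(7 + (-6 + m**3)) = m/(1 + m**3))
(13 + u(2))*p(-9) = (13 + 1/(2 + 2))*(-9/(1 + (-9)**3)) = (13 + 1/4)*(-9/(1 - 729)) = (13 + 1/4)*(-9/(-728)) = 53*(-9*(-1/728))/4 = (53/4)*(9/728) = 477/2912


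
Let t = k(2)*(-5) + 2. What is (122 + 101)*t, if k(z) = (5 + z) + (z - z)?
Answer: -7359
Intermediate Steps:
k(z) = 5 + z (k(z) = (5 + z) + 0 = 5 + z)
t = -33 (t = (5 + 2)*(-5) + 2 = 7*(-5) + 2 = -35 + 2 = -33)
(122 + 101)*t = (122 + 101)*(-33) = 223*(-33) = -7359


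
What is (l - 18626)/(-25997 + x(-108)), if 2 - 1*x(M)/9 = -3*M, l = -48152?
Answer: 66778/28895 ≈ 2.3111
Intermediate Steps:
x(M) = 18 + 27*M (x(M) = 18 - (-27)*M = 18 + 27*M)
(l - 18626)/(-25997 + x(-108)) = (-48152 - 18626)/(-25997 + (18 + 27*(-108))) = -66778/(-25997 + (18 - 2916)) = -66778/(-25997 - 2898) = -66778/(-28895) = -66778*(-1/28895) = 66778/28895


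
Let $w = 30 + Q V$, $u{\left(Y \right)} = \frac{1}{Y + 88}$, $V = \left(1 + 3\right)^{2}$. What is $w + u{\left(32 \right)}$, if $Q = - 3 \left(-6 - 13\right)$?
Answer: $\frac{113041}{120} \approx 942.01$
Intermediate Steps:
$V = 16$ ($V = 4^{2} = 16$)
$Q = 57$ ($Q = \left(-3\right) \left(-19\right) = 57$)
$u{\left(Y \right)} = \frac{1}{88 + Y}$
$w = 942$ ($w = 30 + 57 \cdot 16 = 30 + 912 = 942$)
$w + u{\left(32 \right)} = 942 + \frac{1}{88 + 32} = 942 + \frac{1}{120} = \frac{113041}{120}$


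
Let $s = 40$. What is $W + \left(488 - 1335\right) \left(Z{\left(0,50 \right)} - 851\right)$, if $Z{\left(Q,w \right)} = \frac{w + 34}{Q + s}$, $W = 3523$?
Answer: $\frac{7225413}{10} \approx 7.2254 \cdot 10^{5}$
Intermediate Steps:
$Z{\left(Q,w \right)} = \frac{34 + w}{40 + Q}$ ($Z{\left(Q,w \right)} = \frac{w + 34}{Q + 40} = \frac{34 + w}{40 + Q}$)
$W + \left(488 - 1335\right) \left(Z{\left(0,50 \right)} - 851\right) = 3523 + \left(488 - 1335\right) \left(\frac{34 + 50}{40 + 0} - 851\right) = 3523 - 847 \left(\frac{1}{40} \cdot 84 - 851\right) = 3523 - 847 \left(\frac{21}{10} - 851\right) = 3523 - - \frac{7190183}{10} = 3523 + \frac{7190183}{10} = \frac{7225413}{10}$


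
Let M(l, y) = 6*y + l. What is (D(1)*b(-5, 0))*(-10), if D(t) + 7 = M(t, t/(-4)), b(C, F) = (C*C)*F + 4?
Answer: 300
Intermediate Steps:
b(C, F) = 4 + F*C² (b(C, F) = C²*F + 4 = F*C² + 4 = 4 + F*C²)
M(l, y) = l + 6*y
D(t) = -7 - t/2 (D(t) = -7 + (t + 6*(t/(-4))) = -7 + (t + 6*(t*(-¼))) = -7 + (t + 6*(-t/4)) = -7 + (t - 3*t/2) = -7 - t/2)
(D(1)*b(-5, 0))*(-10) = ((-7 - ½*1)*(4 + 0*(-5)²))*(-10) = ((-7 - ½)*(4 + 0*25))*(-10) = -15*(4 + 0)/2*(-10) = -15/2*4*(-10) = -30*(-10) = 300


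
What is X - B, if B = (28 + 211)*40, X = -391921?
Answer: -401481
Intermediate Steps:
B = 9560 (B = 239*40 = 9560)
X - B = -391921 - 1*9560 = -391921 - 9560 = -401481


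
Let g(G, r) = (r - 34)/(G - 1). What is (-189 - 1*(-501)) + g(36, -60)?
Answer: 10826/35 ≈ 309.31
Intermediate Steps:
g(G, r) = (-34 + r)/(-1 + G)
(-189 - 1*(-501)) + g(36, -60) = (-189 - 1*(-501)) + (-34 - 60)/(-1 + 36) = (-189 + 501) - 94/35 = 312 + (1/35)*(-94) = 312 - 94/35 = 10826/35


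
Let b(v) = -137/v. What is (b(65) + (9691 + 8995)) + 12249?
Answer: 2010638/65 ≈ 30933.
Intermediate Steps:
(b(65) + (9691 + 8995)) + 12249 = (-137/65 + (9691 + 8995)) + 12249 = (-137*1/65 + 18686) + 12249 = (-137/65 + 18686) + 12249 = 1214453/65 + 12249 = 2010638/65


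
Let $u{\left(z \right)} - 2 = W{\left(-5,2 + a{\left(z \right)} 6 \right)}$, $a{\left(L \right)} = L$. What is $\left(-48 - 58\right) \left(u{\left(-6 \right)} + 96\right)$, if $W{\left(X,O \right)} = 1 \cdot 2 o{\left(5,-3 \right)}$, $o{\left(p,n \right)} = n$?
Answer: $-9752$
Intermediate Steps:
$W{\left(X,O \right)} = -6$ ($W{\left(X,O \right)} = 1 \cdot 2 \left(-3\right) = 2 \left(-3\right) = -6$)
$u{\left(z \right)} = -4$ ($u{\left(z \right)} = 2 - 6 = -4$)
$\left(-48 - 58\right) \left(u{\left(-6 \right)} + 96\right) = \left(-48 - 58\right) \left(-4 + 96\right) = \left(-106\right) 92 = -9752$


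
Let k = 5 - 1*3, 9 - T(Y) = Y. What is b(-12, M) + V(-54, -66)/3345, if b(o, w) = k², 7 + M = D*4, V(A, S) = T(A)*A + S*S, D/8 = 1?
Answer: 4778/1115 ≈ 4.2852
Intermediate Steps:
D = 8 (D = 8*1 = 8)
T(Y) = 9 - Y
k = 2 (k = 5 - 3 = 2)
V(A, S) = S² + A*(9 - A) (V(A, S) = (9 - A)*A + S*S = A*(9 - A) + S² = S² + A*(9 - A))
M = 25 (M = -7 + 8*4 = -7 + 32 = 25)
b(o, w) = 4 (b(o, w) = 2² = 4)
b(-12, M) + V(-54, -66)/3345 = 4 + ((-66)² - 1*(-54)*(-9 - 54))/3345 = 4 + (4356 - 1*(-54)*(-63))*(1/3345) = 4 + (4356 - 3402)*(1/3345) = 4 + 954*(1/3345) = 4 + 318/1115 = 4778/1115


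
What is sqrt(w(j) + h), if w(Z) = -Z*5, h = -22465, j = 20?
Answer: I*sqrt(22565) ≈ 150.22*I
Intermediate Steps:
w(Z) = -5*Z
sqrt(w(j) + h) = sqrt(-5*20 - 22465) = sqrt(-100 - 22465) = sqrt(-22565) = I*sqrt(22565)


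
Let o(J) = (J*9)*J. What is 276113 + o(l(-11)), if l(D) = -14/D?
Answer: 33411437/121 ≈ 2.7613e+5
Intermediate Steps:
o(J) = 9*J² (o(J) = (9*J)*J = 9*J²)
276113 + o(l(-11)) = 276113 + 9*(-14/(-11))² = 276113 + 9*(-14*(-1/11))² = 276113 + 9*(14/11)² = 276113 + 9*(196/121) = 276113 + 1764/121 = 33411437/121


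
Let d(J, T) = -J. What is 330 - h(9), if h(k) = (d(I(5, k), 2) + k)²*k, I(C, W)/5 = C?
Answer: -1974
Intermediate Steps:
I(C, W) = 5*C
h(k) = k*(-25 + k)² (h(k) = (-5*5 + k)²*k = (-1*25 + k)²*k = (-25 + k)²*k = k*(-25 + k)²)
330 - h(9) = 330 - 9*(-25 + 9)² = 330 - 9*(-16)² = 330 - 9*256 = 330 - 1*2304 = 330 - 2304 = -1974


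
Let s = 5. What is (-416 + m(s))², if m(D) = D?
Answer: 168921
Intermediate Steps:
(-416 + m(s))² = (-416 + 5)² = (-411)² = 168921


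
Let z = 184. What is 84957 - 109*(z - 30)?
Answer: 68171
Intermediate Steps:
84957 - 109*(z - 30) = 84957 - 109*(184 - 30) = 84957 - 109*154 = 84957 - 16786 = 68171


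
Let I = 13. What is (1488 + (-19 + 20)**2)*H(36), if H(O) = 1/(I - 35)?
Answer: -1489/22 ≈ -67.682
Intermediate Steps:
H(O) = -1/22 (H(O) = 1/(13 - 35) = 1/(-22) = -1/22)
(1488 + (-19 + 20)**2)*H(36) = (1488 + (-19 + 20)**2)*(-1/22) = (1488 + 1**2)*(-1/22) = (1488 + 1)*(-1/22) = 1489*(-1/22) = -1489/22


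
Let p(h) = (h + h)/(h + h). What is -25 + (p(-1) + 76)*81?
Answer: 6212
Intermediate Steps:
p(h) = 1 (p(h) = (2*h)/((2*h)) = (2*h)*(1/(2*h)) = 1)
-25 + (p(-1) + 76)*81 = -25 + (1 + 76)*81 = -25 + 77*81 = -25 + 6237 = 6212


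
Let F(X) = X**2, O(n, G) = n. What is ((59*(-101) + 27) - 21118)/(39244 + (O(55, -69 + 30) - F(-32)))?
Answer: -1082/1531 ≈ -0.70673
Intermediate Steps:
((59*(-101) + 27) - 21118)/(39244 + (O(55, -69 + 30) - F(-32))) = ((59*(-101) + 27) - 21118)/(39244 + (55 - 1*(-32)**2)) = ((-5959 + 27) - 21118)/(39244 + (55 - 1*1024)) = (-5932 - 21118)/(39244 + (55 - 1024)) = -27050/(39244 - 969) = -27050/38275 = -27050*1/38275 = -1082/1531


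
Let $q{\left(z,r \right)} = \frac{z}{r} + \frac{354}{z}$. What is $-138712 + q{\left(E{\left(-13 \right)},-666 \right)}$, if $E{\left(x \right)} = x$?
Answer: $- \frac{1201204091}{8658} \approx -1.3874 \cdot 10^{5}$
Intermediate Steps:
$q{\left(z,r \right)} = \frac{354}{z} + \frac{z}{r}$
$-138712 + q{\left(E{\left(-13 \right)},-666 \right)} = -138712 + \left(\frac{354}{-13} - \frac{13}{-666}\right) = -138712 + \left(354 \left(- \frac{1}{13}\right) - - \frac{13}{666}\right) = -138712 + \left(- \frac{354}{13} + \frac{13}{666}\right) = -138712 - \frac{235595}{8658} = - \frac{1201204091}{8658}$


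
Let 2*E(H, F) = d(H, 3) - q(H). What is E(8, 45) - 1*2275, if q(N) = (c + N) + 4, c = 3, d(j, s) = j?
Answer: -4557/2 ≈ -2278.5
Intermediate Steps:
q(N) = 7 + N (q(N) = (3 + N) + 4 = 7 + N)
E(H, F) = -7/2 (E(H, F) = (H - (7 + H))/2 = (H + (-7 - H))/2 = (½)*(-7) = -7/2)
E(8, 45) - 1*2275 = -7/2 - 1*2275 = -7/2 - 2275 = -4557/2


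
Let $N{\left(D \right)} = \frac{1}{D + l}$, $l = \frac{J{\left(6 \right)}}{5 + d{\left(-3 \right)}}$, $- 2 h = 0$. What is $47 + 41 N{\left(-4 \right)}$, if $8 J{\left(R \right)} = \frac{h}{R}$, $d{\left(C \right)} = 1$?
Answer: $\frac{147}{4} \approx 36.75$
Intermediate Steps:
$h = 0$ ($h = \left(- \frac{1}{2}\right) 0 = 0$)
$J{\left(R \right)} = 0$ ($J{\left(R \right)} = \frac{0 \frac{1}{R}}{8} = \frac{1}{8} \cdot 0 = 0$)
$l = 0$ ($l = \frac{0}{5 + 1} = \frac{0}{6} = 0 \cdot \frac{1}{6} = 0$)
$N{\left(D \right)} = \frac{1}{D}$ ($N{\left(D \right)} = \frac{1}{D + 0} = \frac{1}{D}$)
$47 + 41 N{\left(-4 \right)} = 47 + \frac{41}{-4} = 47 + 41 \left(- \frac{1}{4}\right) = 47 - \frac{41}{4} = \frac{147}{4}$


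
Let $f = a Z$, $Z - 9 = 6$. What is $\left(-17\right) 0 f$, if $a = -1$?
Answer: $0$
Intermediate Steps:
$Z = 15$ ($Z = 9 + 6 = 15$)
$f = -15$ ($f = \left(-1\right) 15 = -15$)
$\left(-17\right) 0 f = \left(-17\right) 0 \left(-15\right) = 0 \left(-15\right) = 0$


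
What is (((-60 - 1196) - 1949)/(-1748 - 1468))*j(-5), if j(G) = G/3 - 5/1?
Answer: -16025/2412 ≈ -6.6439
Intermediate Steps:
j(G) = -5 + G/3 (j(G) = G*(⅓) - 5*1 = G/3 - 5 = -5 + G/3)
(((-60 - 1196) - 1949)/(-1748 - 1468))*j(-5) = (((-60 - 1196) - 1949)/(-1748 - 1468))*(-5 + (⅓)*(-5)) = ((-1256 - 1949)/(-3216))*(-5 - 5/3) = -3205*(-1/3216)*(-20/3) = (3205/3216)*(-20/3) = -16025/2412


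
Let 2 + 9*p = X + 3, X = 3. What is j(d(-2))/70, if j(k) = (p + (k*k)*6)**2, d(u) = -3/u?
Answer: 63001/22680 ≈ 2.7778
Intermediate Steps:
p = 4/9 (p = -2/9 + (3 + 3)/9 = -2/9 + (1/9)*6 = -2/9 + 2/3 = 4/9 ≈ 0.44444)
j(k) = (4/9 + 6*k**2)**2 (j(k) = (4/9 + (k*k)*6)**2 = (4/9 + k**2*6)**2 = (4/9 + 6*k**2)**2)
j(d(-2))/70 = (4*(2 + 27*(-3/(-2))**2)**2/81)/70 = (4*(2 + 27*(-3*(-1/2))**2)**2/81)*(1/70) = (4*(2 + 27*(3/2)**2)**2/81)*(1/70) = (4*(2 + 27*(9/4))**2/81)*(1/70) = (4*(2 + 243/4)**2/81)*(1/70) = (4*(251/4)**2/81)*(1/70) = ((4/81)*(63001/16))*(1/70) = (63001/324)*(1/70) = 63001/22680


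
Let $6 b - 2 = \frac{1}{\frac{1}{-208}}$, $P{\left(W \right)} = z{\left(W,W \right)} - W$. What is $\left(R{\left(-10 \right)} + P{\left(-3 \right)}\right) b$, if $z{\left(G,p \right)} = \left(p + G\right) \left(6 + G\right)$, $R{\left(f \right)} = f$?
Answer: $\frac{2575}{3} \approx 858.33$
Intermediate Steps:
$z{\left(G,p \right)} = \left(6 + G\right) \left(G + p\right)$ ($z{\left(G,p \right)} = \left(G + p\right) \left(6 + G\right) = \left(6 + G\right) \left(G + p\right)$)
$P{\left(W \right)} = 2 W^{2} + 11 W$ ($P{\left(W \right)} = \left(W^{2} + 6 W + 6 W + W W\right) - W = \left(W^{2} + 6 W + 6 W + W^{2}\right) - W = \left(2 W^{2} + 12 W\right) - W = 2 W^{2} + 11 W$)
$b = - \frac{103}{3}$ ($b = \frac{1}{3} + \frac{1}{6 \frac{1}{-208}} = \frac{1}{3} + \frac{1}{6 \left(- \frac{1}{208}\right)} = \frac{1}{3} + \frac{1}{6} \left(-208\right) = \frac{1}{3} - \frac{104}{3} = - \frac{103}{3} \approx -34.333$)
$\left(R{\left(-10 \right)} + P{\left(-3 \right)}\right) b = \left(-10 - 3 \left(11 + 2 \left(-3\right)\right)\right) \left(- \frac{103}{3}\right) = \left(-10 - 3 \left(11 - 6\right)\right) \left(- \frac{103}{3}\right) = \left(-10 - 15\right) \left(- \frac{103}{3}\right) = \left(-25\right) \left(- \frac{103}{3}\right) = \frac{2575}{3}$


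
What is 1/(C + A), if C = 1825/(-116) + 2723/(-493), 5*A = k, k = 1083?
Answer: 9860/1926091 ≈ 0.0051192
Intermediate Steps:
A = 1083/5 (A = (⅕)*1083 = 1083/5 ≈ 216.60)
C = -41917/1972 (C = 1825*(-1/116) + 2723*(-1/493) = -1825/116 - 2723/493 = -41917/1972 ≈ -21.256)
1/(C + A) = 1/(-41917/1972 + 1083/5) = 1/(1926091/9860) = 9860/1926091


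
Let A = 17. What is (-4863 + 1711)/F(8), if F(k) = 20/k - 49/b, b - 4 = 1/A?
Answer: 434976/1321 ≈ 329.28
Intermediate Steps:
b = 69/17 (b = 4 + 1/17 = 69/17 ≈ 4.0588)
F(k) = -833/69 + 20/k (F(k) = 20/k - 49/69/17 = 20/k - 49*17/69 = 20/k - 833/69 = -833/69 + 20/k)
(-4863 + 1711)/F(8) = (-4863 + 1711)/(-833/69 + 20/8) = -3152/(-833/69 + 20*(⅛)) = -3152/(-833/69 + 5/2) = -3152/(-1321/138) = -3152*(-138/1321) = 434976/1321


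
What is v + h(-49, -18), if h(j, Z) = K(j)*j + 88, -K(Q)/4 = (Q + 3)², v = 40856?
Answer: 455680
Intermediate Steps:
K(Q) = -4*(3 + Q)² (K(Q) = -4*(Q + 3)² = -4*(3 + Q)²)
h(j, Z) = 88 - 4*j*(3 + j)² (h(j, Z) = (-4*(3 + j)²)*j + 88 = -4*j*(3 + j)² + 88 = 88 - 4*j*(3 + j)²)
v + h(-49, -18) = 40856 + (88 - 4*(-49)*(3 - 49)²) = 40856 + (88 - 4*(-49)*(-46)²) = 40856 + (88 - 4*(-49)*2116) = 40856 + (88 + 414736) = 40856 + 414824 = 455680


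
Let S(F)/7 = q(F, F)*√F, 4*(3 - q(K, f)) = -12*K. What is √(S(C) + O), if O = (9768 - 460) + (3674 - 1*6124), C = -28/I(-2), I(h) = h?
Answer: 3*√(762 + 35*√14) ≈ 89.647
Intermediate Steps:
q(K, f) = 3 + 3*K (q(K, f) = 3 - (-3)*K = 3 + 3*K)
C = 14 (C = -28/(-2) = -28*(-½) = 14)
S(F) = 7*√F*(3 + 3*F) (S(F) = 7*((3 + 3*F)*√F) = 7*(√F*(3 + 3*F)) = 7*√F*(3 + 3*F))
O = 6858 (O = 9308 + (3674 - 6124) = 9308 - 2450 = 6858)
√(S(C) + O) = √(21*√14*(1 + 14) + 6858) = √(21*√14*15 + 6858) = √(315*√14 + 6858) = √(6858 + 315*√14)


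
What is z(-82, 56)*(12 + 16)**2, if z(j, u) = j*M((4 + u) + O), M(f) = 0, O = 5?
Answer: 0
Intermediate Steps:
z(j, u) = 0 (z(j, u) = j*0 = 0)
z(-82, 56)*(12 + 16)**2 = 0*(12 + 16)**2 = 0*28**2 = 0*784 = 0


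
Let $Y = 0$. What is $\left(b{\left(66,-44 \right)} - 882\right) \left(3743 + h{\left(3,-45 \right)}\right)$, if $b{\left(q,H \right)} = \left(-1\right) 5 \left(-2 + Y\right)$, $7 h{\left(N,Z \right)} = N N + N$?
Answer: $- \frac{22857736}{7} \approx -3.2654 \cdot 10^{6}$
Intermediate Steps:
$h{\left(N,Z \right)} = \frac{N}{7} + \frac{N^{2}}{7}$ ($h{\left(N,Z \right)} = \frac{N N + N}{7} = \frac{N^{2} + N}{7} = \frac{N + N^{2}}{7} = \frac{N}{7} + \frac{N^{2}}{7}$)
$b{\left(q,H \right)} = 10$ ($b{\left(q,H \right)} = \left(-1\right) 5 \left(-2 + 0\right) = \left(-5\right) \left(-2\right) = 10$)
$\left(b{\left(66,-44 \right)} - 882\right) \left(3743 + h{\left(3,-45 \right)}\right) = \left(10 - 882\right) \left(3743 + \frac{1}{7} \cdot 3 \left(1 + 3\right)\right) = - 872 \left(3743 + \frac{1}{7} \cdot 3 \cdot 4\right) = - 872 \left(3743 + \frac{12}{7}\right) = \left(-872\right) \frac{26213}{7} = - \frac{22857736}{7}$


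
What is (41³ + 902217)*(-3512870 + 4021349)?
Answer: 493803279102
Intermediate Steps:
(41³ + 902217)*(-3512870 + 4021349) = (68921 + 902217)*508479 = 971138*508479 = 493803279102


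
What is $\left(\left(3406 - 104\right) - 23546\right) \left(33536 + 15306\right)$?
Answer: $-988757448$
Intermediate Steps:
$\left(\left(3406 - 104\right) - 23546\right) \left(33536 + 15306\right) = \left(3302 - 23546\right) 48842 = \left(-20244\right) 48842 = -988757448$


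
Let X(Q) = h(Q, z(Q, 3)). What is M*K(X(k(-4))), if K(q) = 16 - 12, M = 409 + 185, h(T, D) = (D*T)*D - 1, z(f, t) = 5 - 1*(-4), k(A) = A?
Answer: 2376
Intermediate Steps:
z(f, t) = 9 (z(f, t) = 5 + 4 = 9)
h(T, D) = -1 + T*D² (h(T, D) = T*D² - 1 = -1 + T*D²)
X(Q) = -1 + 81*Q (X(Q) = -1 + Q*9² = -1 + Q*81 = -1 + 81*Q)
M = 594
K(q) = 4
M*K(X(k(-4))) = 594*4 = 2376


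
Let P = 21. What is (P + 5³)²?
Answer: 21316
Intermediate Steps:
(P + 5³)² = (21 + 5³)² = (21 + 125)² = 146² = 21316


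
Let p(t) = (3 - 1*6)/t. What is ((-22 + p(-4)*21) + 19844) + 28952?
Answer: 195159/4 ≈ 48790.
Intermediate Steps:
p(t) = -3/t (p(t) = (3 - 6)/t = -3/t)
((-22 + p(-4)*21) + 19844) + 28952 = ((-22 - 3/(-4)*21) + 19844) + 28952 = ((-22 - 3*(-¼)*21) + 19844) + 28952 = ((-22 + (¾)*21) + 19844) + 28952 = ((-22 + 63/4) + 19844) + 28952 = (-25/4 + 19844) + 28952 = 79351/4 + 28952 = 195159/4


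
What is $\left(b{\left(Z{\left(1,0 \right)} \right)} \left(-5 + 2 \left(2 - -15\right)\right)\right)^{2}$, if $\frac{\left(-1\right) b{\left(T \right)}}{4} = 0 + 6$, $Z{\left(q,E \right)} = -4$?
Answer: $484416$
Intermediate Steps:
$b{\left(T \right)} = -24$ ($b{\left(T \right)} = - 4 \left(0 + 6\right) = \left(-4\right) 6 = -24$)
$\left(b{\left(Z{\left(1,0 \right)} \right)} \left(-5 + 2 \left(2 - -15\right)\right)\right)^{2} = \left(- 24 \left(-5 + 2 \left(2 - -15\right)\right)\right)^{2} = \left(- 24 \left(-5 + 2 \left(2 + 15\right)\right)\right)^{2} = \left(- 24 \left(-5 + 2 \cdot 17\right)\right)^{2} = \left(- 24 \left(-5 + 34\right)\right)^{2} = \left(\left(-24\right) 29\right)^{2} = \left(-696\right)^{2} = 484416$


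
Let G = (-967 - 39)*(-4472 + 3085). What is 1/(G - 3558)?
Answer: 1/1391764 ≈ 7.1851e-7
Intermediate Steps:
G = 1395322 (G = -1006*(-1387) = 1395322)
1/(G - 3558) = 1/(1395322 - 3558) = 1/1391764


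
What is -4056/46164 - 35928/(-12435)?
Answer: 44670662/15945815 ≈ 2.8014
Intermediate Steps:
-4056/46164 - 35928/(-12435) = -4056*1/46164 - 35928*(-1/12435) = -338/3847 + 11976/4145 = 44670662/15945815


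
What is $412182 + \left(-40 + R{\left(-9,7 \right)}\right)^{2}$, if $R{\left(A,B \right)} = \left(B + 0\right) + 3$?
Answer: $413082$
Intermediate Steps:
$R{\left(A,B \right)} = 3 + B$ ($R{\left(A,B \right)} = B + 3 = 3 + B$)
$412182 + \left(-40 + R{\left(-9,7 \right)}\right)^{2} = 412182 + \left(-40 + \left(3 + 7\right)\right)^{2} = 412182 + \left(-40 + 10\right)^{2} = 412182 + \left(-30\right)^{2} = 412182 + 900 = 413082$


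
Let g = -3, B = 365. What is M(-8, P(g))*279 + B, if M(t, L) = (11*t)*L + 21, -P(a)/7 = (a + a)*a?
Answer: 3099776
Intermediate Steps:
P(a) = -14*a² (P(a) = -7*(a + a)*a = -7*2*a*a = -14*a²)
M(t, L) = 21 + 11*L*t (M(t, L) = 11*L*t + 21 = 21 + 11*L*t)
M(-8, P(g))*279 + B = (21 + 11*(-14*(-3)²)*(-8))*279 + 365 = (21 + 11*(-14*9)*(-8))*279 + 365 = (21 + 11*(-126)*(-8))*279 + 365 = (21 + 11088)*279 + 365 = 11109*279 + 365 = 3099411 + 365 = 3099776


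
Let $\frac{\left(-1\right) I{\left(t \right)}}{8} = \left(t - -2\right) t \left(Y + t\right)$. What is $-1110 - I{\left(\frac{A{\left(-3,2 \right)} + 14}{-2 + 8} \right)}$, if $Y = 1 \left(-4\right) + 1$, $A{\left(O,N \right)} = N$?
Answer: $- \frac{30866}{27} \approx -1143.2$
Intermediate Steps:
$Y = -3$ ($Y = -4 + 1 = -3$)
$I{\left(t \right)} = - 8 t \left(-3 + t\right) \left(2 + t\right)$ ($I{\left(t \right)} = - 8 \left(t - -2\right) t \left(-3 + t\right) = - 8 \left(t + 2\right) t \left(-3 + t\right) = - 8 \left(2 + t\right) t \left(-3 + t\right) = - 8 t \left(2 + t\right) \left(-3 + t\right) = - 8 t \left(-3 + t\right) \left(2 + t\right)$)
$-1110 - I{\left(\frac{A{\left(-3,2 \right)} + 14}{-2 + 8} \right)} = -1110 - 8 \frac{2 + 14}{-2 + 8} \left(6 + \frac{2 + 14}{-2 + 8} - \left(\frac{2 + 14}{-2 + 8}\right)^{2}\right) = -1110 - 8 \cdot \frac{16}{6} \left(6 + \frac{16}{6} - \left(\frac{16}{6}\right)^{2}\right) = -1110 - 8 \cdot 16 \cdot \frac{1}{6} \left(6 + 16 \cdot \frac{1}{6} - \left(16 \cdot \frac{1}{6}\right)^{2}\right) = -1110 - 8 \cdot \frac{8}{3} \left(6 + \frac{8}{3} - \left(\frac{8}{3}\right)^{2}\right) = -1110 - 8 \cdot \frac{8}{3} \left(6 + \frac{8}{3} - \frac{64}{9}\right) = -1110 - 8 \cdot \frac{8}{3} \cdot \frac{14}{9} = -1110 - \frac{896}{27} = - \frac{30866}{27}$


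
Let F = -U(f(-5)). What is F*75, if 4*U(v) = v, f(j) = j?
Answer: 375/4 ≈ 93.750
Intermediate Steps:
U(v) = v/4
F = 5/4 (F = -(-5)/4 = -1*(-5/4) = 5/4 ≈ 1.2500)
F*75 = (5/4)*75 = 375/4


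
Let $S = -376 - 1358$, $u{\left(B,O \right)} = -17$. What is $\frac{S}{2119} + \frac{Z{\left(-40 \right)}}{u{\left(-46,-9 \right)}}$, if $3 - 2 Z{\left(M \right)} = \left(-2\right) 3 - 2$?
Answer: $- \frac{82265}{72046} \approx -1.1418$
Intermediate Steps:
$Z{\left(M \right)} = \frac{11}{2}$ ($Z{\left(M \right)} = \frac{3}{2} - \frac{\left(-2\right) 3 - 2}{2} = \frac{3}{2} - \frac{-6 - 2}{2} = \frac{3}{2} - -4 = \frac{3}{2} + 4 = \frac{11}{2}$)
$S = -1734$
$\frac{S}{2119} + \frac{Z{\left(-40 \right)}}{u{\left(-46,-9 \right)}} = - \frac{1734}{2119} + \frac{11}{2 \left(-17\right)} = \left(-1734\right) \frac{1}{2119} + \frac{11}{2} \left(- \frac{1}{17}\right) = - \frac{1734}{2119} - \frac{11}{34} = - \frac{82265}{72046}$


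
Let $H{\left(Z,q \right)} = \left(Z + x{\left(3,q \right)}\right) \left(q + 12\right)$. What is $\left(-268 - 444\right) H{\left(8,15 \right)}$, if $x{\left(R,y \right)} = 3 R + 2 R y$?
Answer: $-2056968$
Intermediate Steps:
$x{\left(R,y \right)} = 3 R + 2 R y$
$H{\left(Z,q \right)} = \left(12 + q\right) \left(9 + Z + 6 q\right)$ ($H{\left(Z,q \right)} = \left(Z + 3 \left(3 + 2 q\right)\right) \left(q + 12\right) = \left(Z + \left(9 + 6 q\right)\right) \left(12 + q\right) = \left(9 + Z + 6 q\right) \left(12 + q\right) = \left(12 + q\right) \left(9 + Z + 6 q\right)$)
$\left(-268 - 444\right) H{\left(8,15 \right)} = \left(-268 - 444\right) \left(108 + 6 \cdot 15^{2} + 12 \cdot 8 + 81 \cdot 15 + 8 \cdot 15\right) = - 712 \left(108 + 6 \cdot 225 + 96 + 1215 + 120\right) = - 712 \left(108 + 1350 + 96 + 1215 + 120\right) = \left(-712\right) 2889 = -2056968$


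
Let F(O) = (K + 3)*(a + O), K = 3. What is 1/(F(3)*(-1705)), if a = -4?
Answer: 1/10230 ≈ 9.7752e-5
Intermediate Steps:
F(O) = -24 + 6*O (F(O) = (3 + 3)*(-4 + O) = 6*(-4 + O) = -24 + 6*O)
1/(F(3)*(-1705)) = 1/((-24 + 6*3)*(-1705)) = 1/((-24 + 18)*(-1705)) = 1/(-6*(-1705)) = 1/10230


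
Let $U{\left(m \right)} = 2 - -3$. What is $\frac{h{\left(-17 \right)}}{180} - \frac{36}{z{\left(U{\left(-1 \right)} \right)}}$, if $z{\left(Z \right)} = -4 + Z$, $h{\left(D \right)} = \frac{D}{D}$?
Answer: $- \frac{6479}{180} \approx -35.994$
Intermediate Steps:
$U{\left(m \right)} = 5$ ($U{\left(m \right)} = 2 + 3 = 5$)
$h{\left(D \right)} = 1$
$\frac{h{\left(-17 \right)}}{180} - \frac{36}{z{\left(U{\left(-1 \right)} \right)}} = 1 \cdot \frac{1}{180} - \frac{36}{-4 + 5} = 1 \cdot \frac{1}{180} - \frac{36}{1} = \frac{1}{180} - 36 = - \frac{6479}{180}$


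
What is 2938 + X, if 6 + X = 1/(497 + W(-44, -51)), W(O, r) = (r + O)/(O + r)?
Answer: 1460137/498 ≈ 2932.0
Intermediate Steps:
W(O, r) = 1 (W(O, r) = (O + r)/(O + r) = 1)
X = -2987/498 (X = -6 + 1/(497 + 1) = -6 + 1/498 = -2987/498 ≈ -5.9980)
2938 + X = 2938 - 2987/498 = 1460137/498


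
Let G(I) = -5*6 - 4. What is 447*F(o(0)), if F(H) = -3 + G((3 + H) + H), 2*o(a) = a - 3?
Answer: -16539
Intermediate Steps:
o(a) = -3/2 + a/2 (o(a) = (a - 3)/2 = (-3 + a)/2 = -3/2 + a/2)
G(I) = -34 (G(I) = -30 - 4 = -34)
F(H) = -37 (F(H) = -3 - 34 = -37)
447*F(o(0)) = 447*(-37) = -16539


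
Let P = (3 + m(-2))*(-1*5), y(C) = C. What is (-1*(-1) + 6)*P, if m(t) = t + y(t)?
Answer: 35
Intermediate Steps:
m(t) = 2*t (m(t) = t + t = 2*t)
P = 5 (P = (3 + 2*(-2))*(-1*5) = (3 - 4)*(-5) = -1*(-5) = 5)
(-1*(-1) + 6)*P = (-1*(-1) + 6)*5 = (1 + 6)*5 = 7*5 = 35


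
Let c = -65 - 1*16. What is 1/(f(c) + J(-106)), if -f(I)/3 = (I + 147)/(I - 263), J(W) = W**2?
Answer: 172/1932691 ≈ 8.8995e-5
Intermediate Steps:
c = -81 (c = -65 - 16 = -81)
f(I) = -3*(147 + I)/(-263 + I) (f(I) = -3*(I + 147)/(I - 263) = -3*(147 + I)/(-263 + I))
1/(f(c) + J(-106)) = 1/(3*(-147 - 1*(-81))/(-263 - 81) + (-106)**2) = 1/(3*(-147 + 81)/(-344) + 11236) = 1/(3*(-1/344)*(-66) + 11236) = 1/(99/172 + 11236) = 1/(1932691/172) = 172/1932691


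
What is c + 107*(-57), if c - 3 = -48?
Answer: -6144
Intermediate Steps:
c = -45 (c = 3 - 48 = -45)
c + 107*(-57) = -45 + 107*(-57) = -45 - 6099 = -6144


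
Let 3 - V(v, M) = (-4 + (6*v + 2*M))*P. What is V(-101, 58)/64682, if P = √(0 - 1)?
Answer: 3/64682 + 247*I/32341 ≈ 4.6381e-5 + 0.0076374*I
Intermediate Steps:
P = I (P = √(-1) = I ≈ 1.0*I)
V(v, M) = 3 - I*(-4 + 2*M + 6*v) (V(v, M) = 3 - (-4 + (6*v + 2*M))*I = 3 - (-4 + (2*M + 6*v))*I = 3 - (-4 + 2*M + 6*v)*I = 3 - I*(-4 + 2*M + 6*v))
V(-101, 58)/64682 = (3 + 4*I - 6*I*(-101) - 2*I*58)/64682 = (3 + 4*I + 606*I - 116*I)*(1/64682) = (3 + 494*I)*(1/64682) = 3/64682 + 247*I/32341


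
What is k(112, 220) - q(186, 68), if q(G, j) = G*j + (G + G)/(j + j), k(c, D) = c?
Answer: -426317/34 ≈ -12539.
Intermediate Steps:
q(G, j) = G*j + G/j (q(G, j) = G*j + (2*G)/((2*j)) = G*j + (2*G)*(1/(2*j)) = G*j + G/j)
k(112, 220) - q(186, 68) = 112 - (186*68 + 186/68) = 112 - (12648 + 186*(1/68)) = 112 - (12648 + 93/34) = 112 - 1*430125/34 = 112 - 430125/34 = -426317/34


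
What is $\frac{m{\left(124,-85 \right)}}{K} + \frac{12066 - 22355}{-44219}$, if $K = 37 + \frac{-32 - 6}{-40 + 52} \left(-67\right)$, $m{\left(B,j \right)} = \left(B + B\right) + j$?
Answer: $\frac{58628237}{66107405} \approx 0.88686$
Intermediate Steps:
$m{\left(B,j \right)} = j + 2 B$ ($m{\left(B,j \right)} = 2 B + j = j + 2 B$)
$K = \frac{1495}{6}$ ($K = 37 + - \frac{38}{12} \left(-67\right) = 37 + \left(-38\right) \frac{1}{12} \left(-67\right) = 37 - - \frac{1273}{6} = 37 + \frac{1273}{6} = \frac{1495}{6} \approx 249.17$)
$\frac{m{\left(124,-85 \right)}}{K} + \frac{12066 - 22355}{-44219} = \frac{-85 + 2 \cdot 124}{\frac{1495}{6}} + \frac{12066 - 22355}{-44219} = \left(-85 + 248\right) \frac{6}{1495} - - \frac{10289}{44219} = 163 \cdot \frac{6}{1495} + \frac{10289}{44219} = \frac{978}{1495} + \frac{10289}{44219} = \frac{58628237}{66107405}$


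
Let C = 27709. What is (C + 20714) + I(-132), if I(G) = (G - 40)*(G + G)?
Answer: 93831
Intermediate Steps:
I(G) = 2*G*(-40 + G) (I(G) = (-40 + G)*(2*G) = 2*G*(-40 + G))
(C + 20714) + I(-132) = (27709 + 20714) + 2*(-132)*(-40 - 132) = 48423 + 2*(-132)*(-172) = 48423 + 45408 = 93831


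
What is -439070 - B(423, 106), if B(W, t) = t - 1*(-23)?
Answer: -439199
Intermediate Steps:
B(W, t) = 23 + t (B(W, t) = t + 23 = 23 + t)
-439070 - B(423, 106) = -439070 - (23 + 106) = -439070 - 1*129 = -439070 - 129 = -439199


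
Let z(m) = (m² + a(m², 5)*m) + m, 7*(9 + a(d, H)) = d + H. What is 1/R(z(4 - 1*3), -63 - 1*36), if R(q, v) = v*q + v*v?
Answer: 7/72864 ≈ 9.6069e-5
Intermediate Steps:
a(d, H) = -9 + H/7 + d/7 (a(d, H) = -9 + (d + H)/7 = -9 + (H + d)/7 = -9 + (H/7 + d/7) = -9 + H/7 + d/7)
z(m) = m + m² + m*(-58/7 + m²/7) (z(m) = (m² + (-9 + (⅐)*5 + m²/7)*m) + m = (m² + (-9 + 5/7 + m²/7)*m) + m = (m² + (-58/7 + m²/7)*m) + m = (m² + m*(-58/7 + m²/7)) + m = m + m² + m*(-58/7 + m²/7))
R(q, v) = v² + q*v (R(q, v) = q*v + v² = v² + q*v)
1/R(z(4 - 1*3), -63 - 1*36) = 1/((-63 - 1*36)*((4 - 1*3)*(-51 + (4 - 1*3)² + 7*(4 - 1*3))/7 + (-63 - 1*36))) = 1/((-63 - 36)*((4 - 3)*(-51 + (4 - 3)² + 7*(4 - 3))/7 + (-63 - 36))) = 1/(-99*((⅐)*1*(-51 + 1² + 7*1) - 99)) = 1/(-99*((⅐)*1*(-51 + 1 + 7) - 99)) = 1/(-99*((⅐)*1*(-43) - 99)) = 1/(-99*(-43/7 - 99)) = 1/(-99*(-736/7)) = 1/(72864/7) = 7/72864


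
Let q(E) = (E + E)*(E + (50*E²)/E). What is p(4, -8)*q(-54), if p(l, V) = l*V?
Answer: -9517824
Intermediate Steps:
p(l, V) = V*l
q(E) = 102*E² (q(E) = (2*E)*(E + 50*E) = (2*E)*(51*E) = 102*E²)
p(4, -8)*q(-54) = (-8*4)*(102*(-54)²) = -3264*2916 = -32*297432 = -9517824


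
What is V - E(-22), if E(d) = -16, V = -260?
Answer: -244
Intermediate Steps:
V - E(-22) = -260 - 1*(-16) = -260 + 16 = -244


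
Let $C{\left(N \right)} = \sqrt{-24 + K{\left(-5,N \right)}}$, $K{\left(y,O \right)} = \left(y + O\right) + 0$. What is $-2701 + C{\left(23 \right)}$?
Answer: $-2701 + i \sqrt{6} \approx -2701.0 + 2.4495 i$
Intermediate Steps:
$K{\left(y,O \right)} = O + y$ ($K{\left(y,O \right)} = \left(O + y\right) + 0 = O + y$)
$C{\left(N \right)} = \sqrt{-29 + N}$ ($C{\left(N \right)} = \sqrt{-24 + \left(N - 5\right)} = \sqrt{-24 + \left(-5 + N\right)} = \sqrt{-29 + N}$)
$-2701 + C{\left(23 \right)} = -2701 + \sqrt{-29 + 23} = -2701 + \sqrt{-6} = -2701 + i \sqrt{6}$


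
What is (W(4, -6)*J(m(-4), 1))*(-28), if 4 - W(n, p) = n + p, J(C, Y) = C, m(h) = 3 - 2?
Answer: -168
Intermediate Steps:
m(h) = 1
W(n, p) = 4 - n - p (W(n, p) = 4 - (n + p) = 4 + (-n - p) = 4 - n - p)
(W(4, -6)*J(m(-4), 1))*(-28) = ((4 - 1*4 - 1*(-6))*1)*(-28) = ((4 - 4 + 6)*1)*(-28) = (6*1)*(-28) = 6*(-28) = -168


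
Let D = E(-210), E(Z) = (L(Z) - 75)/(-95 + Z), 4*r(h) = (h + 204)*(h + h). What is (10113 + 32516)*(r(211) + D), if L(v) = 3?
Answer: 1138512696001/610 ≈ 1.8664e+9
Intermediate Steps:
r(h) = h*(204 + h)/2 (r(h) = ((h + 204)*(h + h))/4 = ((204 + h)*(2*h))/4 = (2*h*(204 + h))/4 = h*(204 + h)/2)
E(Z) = -72/(-95 + Z) (E(Z) = (3 - 75)/(-95 + Z) = -72/(-95 + Z))
D = 72/305 (D = -72/(-95 - 210) = -72/(-305) = -72*(-1/305) = 72/305 ≈ 0.23607)
(10113 + 32516)*(r(211) + D) = (10113 + 32516)*((½)*211*(204 + 211) + 72/305) = 42629*((½)*211*415 + 72/305) = 42629*(87565/2 + 72/305) = 42629*(26707469/610) = 1138512696001/610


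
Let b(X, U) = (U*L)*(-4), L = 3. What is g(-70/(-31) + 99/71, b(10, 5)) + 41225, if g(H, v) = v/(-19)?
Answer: 783335/19 ≈ 41228.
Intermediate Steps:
b(X, U) = -12*U (b(X, U) = (U*3)*(-4) = (3*U)*(-4) = -12*U)
g(H, v) = -v/19 (g(H, v) = v*(-1/19) = -v/19)
g(-70/(-31) + 99/71, b(10, 5)) + 41225 = -(-12)*5/19 + 41225 = -1/19*(-60) + 41225 = 60/19 + 41225 = 783335/19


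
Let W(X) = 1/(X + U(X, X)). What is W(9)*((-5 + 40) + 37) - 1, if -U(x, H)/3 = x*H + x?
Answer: -37/29 ≈ -1.2759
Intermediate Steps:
U(x, H) = -3*x - 3*H*x (U(x, H) = -3*(x*H + x) = -3*(H*x + x) = -3*(x + H*x) = -3*x - 3*H*x)
W(X) = 1/(X - 3*X*(1 + X))
W(9)*((-5 + 40) + 37) - 1 = (-1/(9*(2 + 3*9)))*((-5 + 40) + 37) - 1 = (-1*⅑/(2 + 27))*(35 + 37) - 1 = -1*⅑/29*72 - 1 = -1*⅑*1/29*72 - 1 = -1/261*72 - 1 = -8/29 - 1 = -37/29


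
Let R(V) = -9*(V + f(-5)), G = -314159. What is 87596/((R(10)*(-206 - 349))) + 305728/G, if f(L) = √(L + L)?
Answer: 10720846804/17261466255 - 43798*I*√10/274725 ≈ 0.62109 - 0.50415*I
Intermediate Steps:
f(L) = √2*√L (f(L) = √(2*L) = √2*√L)
R(V) = -9*V - 9*I*√10 (R(V) = -9*(V + √2*√(-5)) = -9*(V + √2*(I*√5)) = -9*(V + I*√10) = -9*V - 9*I*√10)
87596/((R(10)*(-206 - 349))) + 305728/G = 87596/(((-9*10 - 9*I*√10)*(-206 - 349))) + 305728/(-314159) = 87596/(((-90 - 9*I*√10)*(-555))) + 305728*(-1/314159) = 87596/(49950 + 4995*I*√10) - 305728/314159 = -305728/314159 + 87596/(49950 + 4995*I*√10)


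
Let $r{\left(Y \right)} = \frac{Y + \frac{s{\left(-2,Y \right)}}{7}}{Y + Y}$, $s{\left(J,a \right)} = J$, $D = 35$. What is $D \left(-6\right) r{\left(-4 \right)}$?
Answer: $- \frac{225}{2} \approx -112.5$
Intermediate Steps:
$r{\left(Y \right)} = \frac{- \frac{2}{7} + Y}{2 Y}$ ($r{\left(Y \right)} = \frac{Y - \frac{2}{7}}{Y + Y} = \frac{Y - \frac{2}{7}}{2 Y} = \left(Y - \frac{2}{7}\right) \frac{1}{2 Y} = \left(- \frac{2}{7} + Y\right) \frac{1}{2 Y} = \frac{- \frac{2}{7} + Y}{2 Y}$)
$D \left(-6\right) r{\left(-4 \right)} = 35 \left(-6\right) \frac{-2 + 7 \left(-4\right)}{14 \left(-4\right)} = - 210 \cdot \frac{1}{14} \left(- \frac{1}{4}\right) \left(-2 - 28\right) = - 210 \cdot \frac{1}{14} \left(- \frac{1}{4}\right) \left(-30\right) = \left(-210\right) \frac{15}{28} = - \frac{225}{2}$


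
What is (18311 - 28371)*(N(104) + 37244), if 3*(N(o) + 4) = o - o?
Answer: -374634400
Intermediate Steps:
N(o) = -4 (N(o) = -4 + (o - o)/3 = -4 + (1/3)*0 = -4 + 0 = -4)
(18311 - 28371)*(N(104) + 37244) = (18311 - 28371)*(-4 + 37244) = -10060*37240 = -374634400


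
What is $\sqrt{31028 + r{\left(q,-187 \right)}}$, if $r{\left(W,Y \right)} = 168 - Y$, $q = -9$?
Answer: $3 \sqrt{3487} \approx 177.15$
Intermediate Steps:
$\sqrt{31028 + r{\left(q,-187 \right)}} = \sqrt{31028 + \left(168 - -187\right)} = \sqrt{31028 + \left(168 + 187\right)} = \sqrt{31028 + 355} = \sqrt{31383} = 3 \sqrt{3487}$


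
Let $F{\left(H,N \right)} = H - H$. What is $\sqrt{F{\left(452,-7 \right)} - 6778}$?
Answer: $i \sqrt{6778} \approx 82.329 i$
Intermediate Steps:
$F{\left(H,N \right)} = 0$
$\sqrt{F{\left(452,-7 \right)} - 6778} = \sqrt{0 - 6778} = \sqrt{-6778} = i \sqrt{6778}$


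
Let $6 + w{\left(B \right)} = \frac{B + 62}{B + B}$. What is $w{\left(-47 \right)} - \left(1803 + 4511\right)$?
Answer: $- \frac{594095}{94} \approx -6320.2$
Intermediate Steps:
$w{\left(B \right)} = -6 + \frac{62 + B}{2 B}$ ($w{\left(B \right)} = -6 + \frac{B + 62}{B + B} = -6 + \frac{62 + B}{2 B}$)
$w{\left(-47 \right)} - \left(1803 + 4511\right) = \left(- \frac{11}{2} + \frac{31}{-47}\right) - \left(1803 + 4511\right) = \left(- \frac{11}{2} + 31 \left(- \frac{1}{47}\right)\right) - 6314 = \left(- \frac{11}{2} - \frac{31}{47}\right) - 6314 = - \frac{579}{94} - 6314 = - \frac{594095}{94}$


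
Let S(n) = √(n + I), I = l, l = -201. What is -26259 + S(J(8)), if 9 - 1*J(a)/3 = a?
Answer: -26259 + 3*I*√22 ≈ -26259.0 + 14.071*I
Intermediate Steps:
J(a) = 27 - 3*a
I = -201
S(n) = √(-201 + n) (S(n) = √(n - 201) = √(-201 + n))
-26259 + S(J(8)) = -26259 + √(-201 + (27 - 3*8)) = -26259 + √(-201 + (27 - 24)) = -26259 + √(-201 + 3) = -26259 + √(-198) = -26259 + 3*I*√22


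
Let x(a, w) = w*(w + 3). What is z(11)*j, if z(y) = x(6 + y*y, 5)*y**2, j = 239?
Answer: 1156760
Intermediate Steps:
x(a, w) = w*(3 + w)
z(y) = 40*y**2 (z(y) = (5*(3 + 5))*y**2 = (5*8)*y**2 = 40*y**2)
z(11)*j = (40*11**2)*239 = (40*121)*239 = 4840*239 = 1156760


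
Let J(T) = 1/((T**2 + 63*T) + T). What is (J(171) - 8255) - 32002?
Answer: -1617727544/40185 ≈ -40257.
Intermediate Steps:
J(T) = 1/(T**2 + 64*T)
(J(171) - 8255) - 32002 = (1/(171*(64 + 171)) - 8255) - 32002 = ((1/171)/235 - 8255) - 32002 = ((1/171)*(1/235) - 8255) - 32002 = (1/40185 - 8255) - 32002 = -331727174/40185 - 32002 = -1617727544/40185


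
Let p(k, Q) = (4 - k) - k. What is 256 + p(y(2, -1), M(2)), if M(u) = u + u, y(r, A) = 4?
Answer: 252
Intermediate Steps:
M(u) = 2*u
p(k, Q) = 4 - 2*k
256 + p(y(2, -1), M(2)) = 256 + (4 - 2*4) = 256 + (4 - 8) = 256 - 4 = 252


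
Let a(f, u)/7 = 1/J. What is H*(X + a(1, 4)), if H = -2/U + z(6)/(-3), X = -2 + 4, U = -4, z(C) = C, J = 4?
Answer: -45/8 ≈ -5.6250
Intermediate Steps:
a(f, u) = 7/4
X = 2
H = -3/2 (H = -2/(-4) + 6/(-3) = -2*(-1/4) + 6*(-1/3) = 1/2 - 2 = -3/2 ≈ -1.5000)
H*(X + a(1, 4)) = -3*(2 + 7/4)/2 = -3/2*15/4 = -45/8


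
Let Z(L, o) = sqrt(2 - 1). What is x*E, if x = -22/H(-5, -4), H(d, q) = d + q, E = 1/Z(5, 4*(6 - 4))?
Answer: 22/9 ≈ 2.4444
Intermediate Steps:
Z(L, o) = 1 (Z(L, o) = sqrt(1) = 1)
E = 1 (E = 1/1 = 1)
x = 22/9 (x = -22/(-5 - 4) = -22/(-9) = -22*(-1/9) = 22/9 ≈ 2.4444)
x*E = (22/9)*1 = 22/9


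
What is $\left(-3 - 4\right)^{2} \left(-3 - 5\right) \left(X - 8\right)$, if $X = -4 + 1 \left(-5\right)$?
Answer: $6664$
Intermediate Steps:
$X = -9$ ($X = -4 - 5 = -9$)
$\left(-3 - 4\right)^{2} \left(-3 - 5\right) \left(X - 8\right) = \left(-3 - 4\right)^{2} \left(-3 - 5\right) \left(-9 - 8\right) = \left(-7\right)^{2} \left(-3 + \left(-5 + 0\right)\right) \left(-17\right) = 49 \left(-3 - 5\right) \left(-17\right) = 49 \left(\left(-8\right) \left(-17\right)\right) = 49 \cdot 136 = 6664$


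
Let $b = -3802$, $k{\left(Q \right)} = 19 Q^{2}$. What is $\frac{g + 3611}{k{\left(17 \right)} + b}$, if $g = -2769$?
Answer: $\frac{842}{1689} \approx 0.49852$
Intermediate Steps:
$\frac{g + 3611}{k{\left(17 \right)} + b} = \frac{-2769 + 3611}{19 \cdot 17^{2} - 3802} = \frac{842}{19 \cdot 289 - 3802} = \frac{842}{5491 - 3802} = \frac{842}{1689}$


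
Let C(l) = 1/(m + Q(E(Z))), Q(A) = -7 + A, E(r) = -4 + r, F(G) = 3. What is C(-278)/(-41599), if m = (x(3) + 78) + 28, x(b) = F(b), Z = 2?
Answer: -1/4159900 ≈ -2.4039e-7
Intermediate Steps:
x(b) = 3
m = 109 (m = (3 + 78) + 28 = 81 + 28 = 109)
C(l) = 1/100 (C(l) = 1/(109 + (-7 + (-4 + 2))) = 1/(109 + (-7 - 2)) = 1/(109 - 9) = 1/100)
C(-278)/(-41599) = (1/100)/(-41599) = (1/100)*(-1/41599) = -1/4159900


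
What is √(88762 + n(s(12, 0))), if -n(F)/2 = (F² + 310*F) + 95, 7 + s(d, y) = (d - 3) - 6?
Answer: 2*√22755 ≈ 301.70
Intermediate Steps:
s(d, y) = -16 + d (s(d, y) = -7 + ((d - 3) - 6) = -7 + ((-3 + d) - 6) = -7 + (-9 + d) = -16 + d)
n(F) = -190 - 620*F - 2*F² (n(F) = -2*((F² + 310*F) + 95) = -2*(95 + F² + 310*F) = -190 - 620*F - 2*F²)
√(88762 + n(s(12, 0))) = √(88762 + (-190 - 620*(-16 + 12) - 2*(-16 + 12)²)) = √(88762 + (-190 - 620*(-4) - 2*(-4)²)) = √(88762 + (-190 + 2480 - 2*16)) = √(88762 + (-190 + 2480 - 32)) = √(88762 + 2258) = √91020 = 2*√22755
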